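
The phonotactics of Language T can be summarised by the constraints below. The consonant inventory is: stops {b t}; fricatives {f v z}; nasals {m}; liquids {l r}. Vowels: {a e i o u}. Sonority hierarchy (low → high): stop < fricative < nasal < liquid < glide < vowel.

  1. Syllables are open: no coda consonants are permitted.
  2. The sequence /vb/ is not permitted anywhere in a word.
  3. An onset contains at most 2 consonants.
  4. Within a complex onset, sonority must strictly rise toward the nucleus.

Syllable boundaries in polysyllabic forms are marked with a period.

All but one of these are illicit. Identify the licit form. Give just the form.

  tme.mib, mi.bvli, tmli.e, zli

zli

tme.mib — violates constraint 1: syllable 2 coda /b/ has 1 consonant (> 0) → illicit
mi.bvli — violates constraint 3: syllable 2 onset /bvl/ has 3 consonants (> 2) → illicit
tmli.e — violates constraint 3: syllable 1 onset /tml/ has 3 consonants (> 2) → illicit
zli — σ1 onset /zl/ (2→4 rises), coda /∅/ ok → licit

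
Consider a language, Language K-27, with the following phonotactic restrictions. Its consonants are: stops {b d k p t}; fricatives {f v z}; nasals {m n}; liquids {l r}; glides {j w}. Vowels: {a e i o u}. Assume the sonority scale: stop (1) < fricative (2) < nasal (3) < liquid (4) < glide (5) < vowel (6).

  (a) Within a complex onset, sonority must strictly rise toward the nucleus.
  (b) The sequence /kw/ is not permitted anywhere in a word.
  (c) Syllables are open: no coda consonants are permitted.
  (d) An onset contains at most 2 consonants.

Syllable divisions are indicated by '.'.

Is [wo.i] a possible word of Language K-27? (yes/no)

yes

[wo.i] — σ1 onset /w/, coda /∅/ ok; σ2 onset /∅/, coda /∅/ ok → licit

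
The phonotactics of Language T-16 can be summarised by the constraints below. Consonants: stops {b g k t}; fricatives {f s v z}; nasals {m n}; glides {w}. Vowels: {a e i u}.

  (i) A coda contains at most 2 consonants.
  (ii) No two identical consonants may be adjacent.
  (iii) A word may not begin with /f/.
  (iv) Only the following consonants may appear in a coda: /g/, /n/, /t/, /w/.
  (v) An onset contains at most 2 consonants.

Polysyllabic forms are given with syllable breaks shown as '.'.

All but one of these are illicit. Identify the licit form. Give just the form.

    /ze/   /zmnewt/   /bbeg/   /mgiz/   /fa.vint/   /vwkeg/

/ze/ — σ1 onset /z/, coda /∅/ ok → licit
/zmnewt/ — violates constraint (v): syllable 1 onset /zmn/ has 3 consonants (> 2) → illicit
/bbeg/ — violates constraint (ii): adjacent identical consonants /bb/ → illicit
/mgiz/ — violates constraint (iv): syllable 1 coda contains /z/, which is not a licensed coda consonant → illicit
/fa.vint/ — violates constraint (iii): word begins with /f/ → illicit
/vwkeg/ — violates constraint (v): syllable 1 onset /vwk/ has 3 consonants (> 2) → illicit

/ze/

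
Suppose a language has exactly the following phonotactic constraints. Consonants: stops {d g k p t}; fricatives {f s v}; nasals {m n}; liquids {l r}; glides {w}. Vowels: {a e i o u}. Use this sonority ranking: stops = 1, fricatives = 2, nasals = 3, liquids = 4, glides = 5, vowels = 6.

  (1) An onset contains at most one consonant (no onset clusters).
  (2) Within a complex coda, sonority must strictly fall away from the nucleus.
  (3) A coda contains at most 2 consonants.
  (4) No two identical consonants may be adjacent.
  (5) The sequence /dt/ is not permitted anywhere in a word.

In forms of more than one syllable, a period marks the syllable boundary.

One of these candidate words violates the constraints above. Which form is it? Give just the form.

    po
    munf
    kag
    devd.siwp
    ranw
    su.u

po — σ1 onset /p/, coda /∅/ ok → permitted
munf — σ1 onset /m/, coda /nf/ (3→2 falls) ok → permitted
kag — σ1 onset /k/, coda /g/ ok → permitted
devd.siwp — σ1 onset /d/, coda /vd/ (2→1 falls) ok; σ2 onset /s/, coda /wp/ (5→1 falls) ok → permitted
ranw — violates constraint 2: syllable 1 coda /nw/: /n/ (nasal, 3) → /w/ (glide, 5) does not fall → not permitted
su.u — σ1 onset /s/, coda /∅/ ok; σ2 onset /∅/, coda /∅/ ok → permitted

ranw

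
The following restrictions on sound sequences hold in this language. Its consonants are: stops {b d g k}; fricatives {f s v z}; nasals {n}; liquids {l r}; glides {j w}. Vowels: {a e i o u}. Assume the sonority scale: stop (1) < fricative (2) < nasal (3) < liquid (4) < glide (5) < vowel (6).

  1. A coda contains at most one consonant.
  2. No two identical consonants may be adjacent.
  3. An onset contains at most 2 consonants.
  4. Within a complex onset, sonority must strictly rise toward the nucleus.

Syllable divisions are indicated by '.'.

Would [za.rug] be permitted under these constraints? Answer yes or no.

[za.rug] — σ1 onset /z/, coda /∅/ ok; σ2 onset /r/, coda /g/ ok → permitted

yes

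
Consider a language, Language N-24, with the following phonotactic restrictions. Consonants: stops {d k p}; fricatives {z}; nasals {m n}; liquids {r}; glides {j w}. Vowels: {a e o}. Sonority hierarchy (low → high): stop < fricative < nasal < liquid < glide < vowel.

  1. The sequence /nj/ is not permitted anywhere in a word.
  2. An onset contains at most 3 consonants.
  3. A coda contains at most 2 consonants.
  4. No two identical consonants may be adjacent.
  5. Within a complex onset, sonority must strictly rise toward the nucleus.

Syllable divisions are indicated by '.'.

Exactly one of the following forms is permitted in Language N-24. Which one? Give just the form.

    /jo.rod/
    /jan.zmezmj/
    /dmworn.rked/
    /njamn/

/jo.rod/

/jo.rod/ — σ1 onset /j/, coda /∅/ ok; σ2 onset /r/, coda /d/ ok → permitted
/jan.zmezmj/ — violates constraint 3: syllable 2 coda /zmj/ has 3 consonants (> 2) → not permitted
/dmworn.rked/ — violates constraint 5: syllable 2 onset /rk/: /r/ (liquid, 4) → /k/ (stop, 1) does not rise → not permitted
/njamn/ — violates constraint 1: contains banned sequence /nj/ → not permitted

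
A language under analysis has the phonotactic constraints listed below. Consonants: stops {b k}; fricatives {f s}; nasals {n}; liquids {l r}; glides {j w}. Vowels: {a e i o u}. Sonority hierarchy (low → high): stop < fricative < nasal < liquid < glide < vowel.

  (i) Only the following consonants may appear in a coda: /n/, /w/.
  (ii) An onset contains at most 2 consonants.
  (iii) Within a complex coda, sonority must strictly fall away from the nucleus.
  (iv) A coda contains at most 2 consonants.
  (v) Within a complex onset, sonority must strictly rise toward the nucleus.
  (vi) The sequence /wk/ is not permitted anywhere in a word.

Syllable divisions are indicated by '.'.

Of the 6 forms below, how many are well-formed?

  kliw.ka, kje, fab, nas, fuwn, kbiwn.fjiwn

2

kliw.ka — violates constraint (vi): contains banned sequence /wk/ → ill-formed
kje — σ1 onset /kj/ (1→5 rises), coda /∅/ ok → well-formed
fab — violates constraint (i): syllable 1 coda contains /b/, which is not a licensed coda consonant → ill-formed
nas — violates constraint (i): syllable 1 coda contains /s/, which is not a licensed coda consonant → ill-formed
fuwn — σ1 onset /f/, coda /wn/ (5→3 falls) ok → well-formed
kbiwn.fjiwn — violates constraint (v): syllable 1 onset /kb/: /k/ (stop, 1) → /b/ (stop, 1) does not rise → ill-formed
Well-formed: kje, fuwn → 2.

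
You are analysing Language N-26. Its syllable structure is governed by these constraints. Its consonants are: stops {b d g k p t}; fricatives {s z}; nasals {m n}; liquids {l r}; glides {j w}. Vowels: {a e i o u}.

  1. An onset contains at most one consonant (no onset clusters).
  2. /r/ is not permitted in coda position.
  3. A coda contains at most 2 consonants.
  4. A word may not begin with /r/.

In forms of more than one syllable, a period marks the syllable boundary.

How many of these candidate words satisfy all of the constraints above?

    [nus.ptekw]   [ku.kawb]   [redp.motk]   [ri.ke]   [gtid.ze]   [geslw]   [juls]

2

[nus.ptekw] — violates constraint 1: syllable 2 onset /pt/ has 2 consonants (> 1) → phonotactically illegal
[ku.kawb] — σ1 onset /k/, coda /∅/ ok; σ2 onset /k/, coda /wb/ (2C) ok → phonotactically legal
[redp.motk] — violates constraint 4: word begins with /r/ → phonotactically illegal
[ri.ke] — violates constraint 4: word begins with /r/ → phonotactically illegal
[gtid.ze] — violates constraint 1: syllable 1 onset /gt/ has 2 consonants (> 1) → phonotactically illegal
[geslw] — violates constraint 3: syllable 1 coda /slw/ has 3 consonants (> 2) → phonotactically illegal
[juls] — σ1 onset /j/, coda /ls/ (2C) ok → phonotactically legal
Phonotactically legal: [ku.kawb], [juls] → 2.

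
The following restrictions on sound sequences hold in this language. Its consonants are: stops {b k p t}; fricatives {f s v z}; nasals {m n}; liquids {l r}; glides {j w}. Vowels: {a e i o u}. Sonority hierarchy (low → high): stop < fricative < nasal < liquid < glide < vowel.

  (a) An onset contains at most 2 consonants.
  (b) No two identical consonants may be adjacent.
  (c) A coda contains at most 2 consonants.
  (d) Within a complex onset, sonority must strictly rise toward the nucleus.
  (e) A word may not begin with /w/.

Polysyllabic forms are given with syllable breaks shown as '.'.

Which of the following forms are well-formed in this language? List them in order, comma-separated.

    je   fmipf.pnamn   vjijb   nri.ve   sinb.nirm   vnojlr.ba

je — σ1 onset /j/, coda /∅/ ok → well-formed
fmipf.pnamn — σ1 onset /fm/ (2→3 rises), coda /pf/ (2C) ok; σ2 onset /pn/ (1→3 rises), coda /mn/ (2C) ok → well-formed
vjijb — σ1 onset /vj/ (2→5 rises), coda /jb/ (2C) ok → well-formed
nri.ve — σ1 onset /nr/ (3→4 rises), coda /∅/ ok; σ2 onset /v/, coda /∅/ ok → well-formed
sinb.nirm — σ1 onset /s/, coda /nb/ (2C) ok; σ2 onset /n/, coda /rm/ (2C) ok → well-formed
vnojlr.ba — violates constraint (c): syllable 1 coda /jlr/ has 3 consonants (> 2) → ill-formed

je, fmipf.pnamn, vjijb, nri.ve, sinb.nirm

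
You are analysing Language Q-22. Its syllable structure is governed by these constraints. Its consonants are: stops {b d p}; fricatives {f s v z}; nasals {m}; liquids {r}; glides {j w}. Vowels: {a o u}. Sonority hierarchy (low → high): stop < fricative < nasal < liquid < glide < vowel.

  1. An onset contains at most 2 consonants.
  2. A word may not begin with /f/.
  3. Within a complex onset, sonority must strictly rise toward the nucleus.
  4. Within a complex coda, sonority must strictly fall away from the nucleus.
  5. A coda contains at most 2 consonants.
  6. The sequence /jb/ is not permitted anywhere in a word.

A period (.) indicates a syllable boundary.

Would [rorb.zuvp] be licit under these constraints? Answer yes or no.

yes

[rorb.zuvp] — σ1 onset /r/, coda /rb/ (4→1 falls) ok; σ2 onset /z/, coda /vp/ (2→1 falls) ok → licit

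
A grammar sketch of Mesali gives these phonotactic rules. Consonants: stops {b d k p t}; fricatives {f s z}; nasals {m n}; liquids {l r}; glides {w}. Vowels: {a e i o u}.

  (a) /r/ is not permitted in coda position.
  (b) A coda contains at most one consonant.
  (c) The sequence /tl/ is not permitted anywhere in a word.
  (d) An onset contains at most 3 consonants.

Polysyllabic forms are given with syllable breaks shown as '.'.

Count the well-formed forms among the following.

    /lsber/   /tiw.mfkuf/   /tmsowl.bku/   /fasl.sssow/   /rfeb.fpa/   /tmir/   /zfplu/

2

/lsber/ — violates constraint (a): syllable 1 coda contains /r/ → ill-formed
/tiw.mfkuf/ — σ1 onset /t/, coda /w/ ok; σ2 onset /mfk/ (3C), coda /f/ ok → well-formed
/tmsowl.bku/ — violates constraint (b): syllable 1 coda /wl/ has 2 consonants (> 1) → ill-formed
/fasl.sssow/ — violates constraint (b): syllable 1 coda /sl/ has 2 consonants (> 1) → ill-formed
/rfeb.fpa/ — σ1 onset /rf/ (2C), coda /b/ ok; σ2 onset /fp/ (2C), coda /∅/ ok → well-formed
/tmir/ — violates constraint (a): syllable 1 coda contains /r/ → ill-formed
/zfplu/ — violates constraint (d): syllable 1 onset /zfpl/ has 4 consonants (> 3) → ill-formed
Well-formed: /tiw.mfkuf/, /rfeb.fpa/ → 2.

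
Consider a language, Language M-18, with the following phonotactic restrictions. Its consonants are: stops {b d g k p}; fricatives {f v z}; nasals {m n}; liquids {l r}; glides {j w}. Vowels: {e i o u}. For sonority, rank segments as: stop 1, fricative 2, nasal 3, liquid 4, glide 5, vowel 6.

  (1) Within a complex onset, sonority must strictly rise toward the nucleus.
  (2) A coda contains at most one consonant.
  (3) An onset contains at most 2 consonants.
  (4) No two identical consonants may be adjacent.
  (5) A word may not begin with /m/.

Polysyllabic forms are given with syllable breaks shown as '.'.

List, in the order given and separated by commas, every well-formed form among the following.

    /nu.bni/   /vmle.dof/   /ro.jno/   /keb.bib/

/nu.bni/

/nu.bni/ — σ1 onset /n/, coda /∅/ ok; σ2 onset /bn/ (1→3 rises), coda /∅/ ok → well-formed
/vmle.dof/ — violates constraint 3: syllable 1 onset /vml/ has 3 consonants (> 2) → ill-formed
/ro.jno/ — violates constraint 1: syllable 2 onset /jn/: /j/ (glide, 5) → /n/ (nasal, 3) does not rise → ill-formed
/keb.bib/ — violates constraint 4: adjacent identical consonants /bb/ → ill-formed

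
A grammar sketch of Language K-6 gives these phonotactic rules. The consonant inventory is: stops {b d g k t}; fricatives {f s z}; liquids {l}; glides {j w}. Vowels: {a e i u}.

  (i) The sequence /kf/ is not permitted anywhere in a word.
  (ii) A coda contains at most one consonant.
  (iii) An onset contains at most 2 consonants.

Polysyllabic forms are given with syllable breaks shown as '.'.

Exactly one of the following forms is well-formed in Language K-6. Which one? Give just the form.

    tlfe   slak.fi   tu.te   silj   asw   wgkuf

tlfe — violates constraint (iii): syllable 1 onset /tlf/ has 3 consonants (> 2) → ill-formed
slak.fi — violates constraint (i): contains banned sequence /kf/ → ill-formed
tu.te — σ1 onset /t/, coda /∅/ ok; σ2 onset /t/, coda /∅/ ok → well-formed
silj — violates constraint (ii): syllable 1 coda /lj/ has 2 consonants (> 1) → ill-formed
asw — violates constraint (ii): syllable 1 coda /sw/ has 2 consonants (> 1) → ill-formed
wgkuf — violates constraint (iii): syllable 1 onset /wgk/ has 3 consonants (> 2) → ill-formed

tu.te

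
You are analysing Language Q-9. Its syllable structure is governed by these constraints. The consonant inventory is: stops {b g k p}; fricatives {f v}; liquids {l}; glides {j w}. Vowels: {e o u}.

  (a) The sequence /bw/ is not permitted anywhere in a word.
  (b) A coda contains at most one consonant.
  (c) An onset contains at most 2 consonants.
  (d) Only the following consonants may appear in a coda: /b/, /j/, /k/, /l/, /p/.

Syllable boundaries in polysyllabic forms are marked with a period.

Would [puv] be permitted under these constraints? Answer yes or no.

[puv] — violates constraint (d): syllable 1 coda contains /v/, which is not a licensed coda consonant → not permitted

no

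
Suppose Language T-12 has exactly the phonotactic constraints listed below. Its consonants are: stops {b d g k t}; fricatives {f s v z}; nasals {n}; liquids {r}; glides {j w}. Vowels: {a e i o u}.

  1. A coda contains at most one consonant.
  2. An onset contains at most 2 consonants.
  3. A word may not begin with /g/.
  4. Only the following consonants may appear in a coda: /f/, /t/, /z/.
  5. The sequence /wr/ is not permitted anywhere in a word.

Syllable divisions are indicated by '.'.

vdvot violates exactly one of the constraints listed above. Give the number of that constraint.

vdvot: syllable 1 onset /vdv/ has 3 consonants (> 2).
This is a violation of constraint 2: "An onset contains at most 2 consonants."
The remaining constraints (1, 3, 4, 5) are satisfied.

2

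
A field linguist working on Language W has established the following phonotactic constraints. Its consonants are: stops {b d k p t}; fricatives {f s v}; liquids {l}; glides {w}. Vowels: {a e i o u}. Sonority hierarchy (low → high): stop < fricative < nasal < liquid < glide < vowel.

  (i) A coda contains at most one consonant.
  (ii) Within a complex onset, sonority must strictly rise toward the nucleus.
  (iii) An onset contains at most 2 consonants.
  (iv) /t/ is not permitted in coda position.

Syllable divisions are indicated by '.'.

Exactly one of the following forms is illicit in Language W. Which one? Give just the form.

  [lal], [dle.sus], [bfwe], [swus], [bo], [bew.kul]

[bfwe]

[lal] — σ1 onset /l/, coda /l/ ok → licit
[dle.sus] — σ1 onset /dl/ (1→4 rises), coda /∅/ ok; σ2 onset /s/, coda /s/ ok → licit
[bfwe] — violates constraint (iii): syllable 1 onset /bfw/ has 3 consonants (> 2) → illicit
[swus] — σ1 onset /sw/ (2→5 rises), coda /s/ ok → licit
[bo] — σ1 onset /b/, coda /∅/ ok → licit
[bew.kul] — σ1 onset /b/, coda /w/ ok; σ2 onset /k/, coda /l/ ok → licit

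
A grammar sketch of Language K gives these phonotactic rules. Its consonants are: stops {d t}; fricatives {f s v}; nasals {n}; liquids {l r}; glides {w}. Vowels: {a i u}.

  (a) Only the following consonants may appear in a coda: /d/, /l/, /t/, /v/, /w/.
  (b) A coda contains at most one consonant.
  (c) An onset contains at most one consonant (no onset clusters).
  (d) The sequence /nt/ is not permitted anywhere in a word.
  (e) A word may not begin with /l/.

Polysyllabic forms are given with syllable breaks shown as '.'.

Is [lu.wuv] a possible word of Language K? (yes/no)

no

[lu.wuv] — violates constraint (e): word begins with /l/ → not permitted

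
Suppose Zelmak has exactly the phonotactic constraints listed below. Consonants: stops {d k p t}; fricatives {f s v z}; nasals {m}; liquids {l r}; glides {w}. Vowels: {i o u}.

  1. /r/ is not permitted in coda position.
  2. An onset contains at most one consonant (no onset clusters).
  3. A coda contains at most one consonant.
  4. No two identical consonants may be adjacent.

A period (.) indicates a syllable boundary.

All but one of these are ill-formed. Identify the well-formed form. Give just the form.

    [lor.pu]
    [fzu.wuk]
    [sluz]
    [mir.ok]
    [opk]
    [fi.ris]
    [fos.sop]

[lor.pu] — violates constraint 1: syllable 1 coda contains /r/ → ill-formed
[fzu.wuk] — violates constraint 2: syllable 1 onset /fz/ has 2 consonants (> 1) → ill-formed
[sluz] — violates constraint 2: syllable 1 onset /sl/ has 2 consonants (> 1) → ill-formed
[mir.ok] — violates constraint 1: syllable 1 coda contains /r/ → ill-formed
[opk] — violates constraint 3: syllable 1 coda /pk/ has 2 consonants (> 1) → ill-formed
[fi.ris] — σ1 onset /f/, coda /∅/ ok; σ2 onset /r/, coda /s/ ok → well-formed
[fos.sop] — violates constraint 4: adjacent identical consonants /ss/ → ill-formed

[fi.ris]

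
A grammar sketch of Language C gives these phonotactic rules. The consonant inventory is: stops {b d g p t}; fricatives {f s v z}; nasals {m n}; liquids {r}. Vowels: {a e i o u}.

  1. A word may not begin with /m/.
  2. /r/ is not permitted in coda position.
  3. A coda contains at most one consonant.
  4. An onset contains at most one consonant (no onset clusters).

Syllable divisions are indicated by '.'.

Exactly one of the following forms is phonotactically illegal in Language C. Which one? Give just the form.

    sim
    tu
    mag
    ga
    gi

mag

sim — σ1 onset /s/, coda /m/ ok → phonotactically legal
tu — σ1 onset /t/, coda /∅/ ok → phonotactically legal
mag — violates constraint 1: word begins with /m/ → phonotactically illegal
ga — σ1 onset /g/, coda /∅/ ok → phonotactically legal
gi — σ1 onset /g/, coda /∅/ ok → phonotactically legal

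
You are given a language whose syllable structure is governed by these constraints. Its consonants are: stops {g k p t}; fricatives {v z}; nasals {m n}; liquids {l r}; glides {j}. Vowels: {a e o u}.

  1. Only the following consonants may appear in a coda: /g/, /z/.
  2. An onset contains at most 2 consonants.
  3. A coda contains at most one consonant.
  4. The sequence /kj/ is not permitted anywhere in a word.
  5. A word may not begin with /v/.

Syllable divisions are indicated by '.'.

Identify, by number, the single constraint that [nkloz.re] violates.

2

[nkloz.re]: syllable 1 onset /nkl/ has 3 consonants (> 2).
This is a violation of constraint 2: "An onset contains at most 2 consonants."
The remaining constraints (1, 3, 4, 5) are satisfied.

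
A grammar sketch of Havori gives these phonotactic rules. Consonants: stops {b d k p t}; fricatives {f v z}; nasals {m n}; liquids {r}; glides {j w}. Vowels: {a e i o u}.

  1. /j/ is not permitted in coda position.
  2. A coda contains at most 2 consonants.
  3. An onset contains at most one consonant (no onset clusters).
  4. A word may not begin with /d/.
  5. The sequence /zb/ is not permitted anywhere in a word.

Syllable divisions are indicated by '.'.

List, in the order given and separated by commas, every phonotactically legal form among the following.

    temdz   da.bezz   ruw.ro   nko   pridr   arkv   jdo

ruw.ro

temdz — violates constraint 2: syllable 1 coda /mdz/ has 3 consonants (> 2) → phonotactically illegal
da.bezz — violates constraint 4: word begins with /d/ → phonotactically illegal
ruw.ro — σ1 onset /r/, coda /w/ ok; σ2 onset /r/, coda /∅/ ok → phonotactically legal
nko — violates constraint 3: syllable 1 onset /nk/ has 2 consonants (> 1) → phonotactically illegal
pridr — violates constraint 3: syllable 1 onset /pr/ has 2 consonants (> 1) → phonotactically illegal
arkv — violates constraint 2: syllable 1 coda /rkv/ has 3 consonants (> 2) → phonotactically illegal
jdo — violates constraint 3: syllable 1 onset /jd/ has 2 consonants (> 1) → phonotactically illegal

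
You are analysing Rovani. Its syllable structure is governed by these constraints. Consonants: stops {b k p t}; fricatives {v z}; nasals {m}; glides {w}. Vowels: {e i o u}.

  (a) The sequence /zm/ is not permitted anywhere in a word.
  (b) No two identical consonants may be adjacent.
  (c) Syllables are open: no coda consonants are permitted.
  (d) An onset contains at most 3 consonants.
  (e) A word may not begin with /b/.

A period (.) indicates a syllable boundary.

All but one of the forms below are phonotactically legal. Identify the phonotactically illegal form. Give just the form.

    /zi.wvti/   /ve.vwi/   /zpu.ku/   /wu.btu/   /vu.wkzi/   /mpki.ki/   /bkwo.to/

/bkwo.to/

/zi.wvti/ — σ1 onset /z/, coda /∅/ ok; σ2 onset /wvt/ (3C), coda /∅/ ok → phonotactically legal
/ve.vwi/ — σ1 onset /v/, coda /∅/ ok; σ2 onset /vw/ (2C), coda /∅/ ok → phonotactically legal
/zpu.ku/ — σ1 onset /zp/ (2C), coda /∅/ ok; σ2 onset /k/, coda /∅/ ok → phonotactically legal
/wu.btu/ — σ1 onset /w/, coda /∅/ ok; σ2 onset /bt/ (2C), coda /∅/ ok → phonotactically legal
/vu.wkzi/ — σ1 onset /v/, coda /∅/ ok; σ2 onset /wkz/ (3C), coda /∅/ ok → phonotactically legal
/mpki.ki/ — σ1 onset /mpk/ (3C), coda /∅/ ok; σ2 onset /k/, coda /∅/ ok → phonotactically legal
/bkwo.to/ — violates constraint (e): word begins with /b/ → phonotactically illegal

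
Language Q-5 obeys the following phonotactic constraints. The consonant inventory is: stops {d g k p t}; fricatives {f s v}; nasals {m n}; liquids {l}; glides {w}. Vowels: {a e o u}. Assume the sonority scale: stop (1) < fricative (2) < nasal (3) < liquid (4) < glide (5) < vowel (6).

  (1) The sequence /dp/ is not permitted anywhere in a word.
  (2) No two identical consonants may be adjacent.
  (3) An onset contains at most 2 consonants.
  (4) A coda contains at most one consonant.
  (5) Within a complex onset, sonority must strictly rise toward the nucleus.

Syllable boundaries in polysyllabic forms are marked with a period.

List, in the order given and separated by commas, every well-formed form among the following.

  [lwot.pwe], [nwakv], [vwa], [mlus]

[lwot.pwe], [vwa], [mlus]

[lwot.pwe] — σ1 onset /lw/ (4→5 rises), coda /t/ ok; σ2 onset /pw/ (1→5 rises), coda /∅/ ok → well-formed
[nwakv] — violates constraint 4: syllable 1 coda /kv/ has 2 consonants (> 1) → ill-formed
[vwa] — σ1 onset /vw/ (2→5 rises), coda /∅/ ok → well-formed
[mlus] — σ1 onset /ml/ (3→4 rises), coda /s/ ok → well-formed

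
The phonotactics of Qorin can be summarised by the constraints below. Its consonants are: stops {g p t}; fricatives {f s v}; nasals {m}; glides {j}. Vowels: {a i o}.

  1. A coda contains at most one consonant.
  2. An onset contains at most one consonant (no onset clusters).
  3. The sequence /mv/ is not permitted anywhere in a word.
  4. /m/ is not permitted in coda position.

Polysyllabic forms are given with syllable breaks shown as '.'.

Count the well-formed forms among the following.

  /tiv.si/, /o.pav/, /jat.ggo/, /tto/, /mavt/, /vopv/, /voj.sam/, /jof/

3

/tiv.si/ — σ1 onset /t/, coda /v/ ok; σ2 onset /s/, coda /∅/ ok → well-formed
/o.pav/ — σ1 onset /∅/, coda /∅/ ok; σ2 onset /p/, coda /v/ ok → well-formed
/jat.ggo/ — violates constraint 2: syllable 2 onset /gg/ has 2 consonants (> 1) → ill-formed
/tto/ — violates constraint 2: syllable 1 onset /tt/ has 2 consonants (> 1) → ill-formed
/mavt/ — violates constraint 1: syllable 1 coda /vt/ has 2 consonants (> 1) → ill-formed
/vopv/ — violates constraint 1: syllable 1 coda /pv/ has 2 consonants (> 1) → ill-formed
/voj.sam/ — violates constraint 4: syllable 2 coda contains /m/ → ill-formed
/jof/ — σ1 onset /j/, coda /f/ ok → well-formed
Well-formed: /tiv.si/, /o.pav/, /jof/ → 3.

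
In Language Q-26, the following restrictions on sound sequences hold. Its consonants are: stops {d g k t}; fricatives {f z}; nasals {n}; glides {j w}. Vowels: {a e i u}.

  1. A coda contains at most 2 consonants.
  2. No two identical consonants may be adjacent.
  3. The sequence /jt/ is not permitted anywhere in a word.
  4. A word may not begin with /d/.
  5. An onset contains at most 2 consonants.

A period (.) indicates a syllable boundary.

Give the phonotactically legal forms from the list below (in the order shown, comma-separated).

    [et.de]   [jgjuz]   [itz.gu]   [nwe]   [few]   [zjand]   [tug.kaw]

[et.de], [itz.gu], [nwe], [few], [zjand], [tug.kaw]

[et.de] — σ1 onset /∅/, coda /t/ ok; σ2 onset /d/, coda /∅/ ok → phonotactically legal
[jgjuz] — violates constraint 5: syllable 1 onset /jgj/ has 3 consonants (> 2) → phonotactically illegal
[itz.gu] — σ1 onset /∅/, coda /tz/ (2C) ok; σ2 onset /g/, coda /∅/ ok → phonotactically legal
[nwe] — σ1 onset /nw/ (2C), coda /∅/ ok → phonotactically legal
[few] — σ1 onset /f/, coda /w/ ok → phonotactically legal
[zjand] — σ1 onset /zj/ (2C), coda /nd/ (2C) ok → phonotactically legal
[tug.kaw] — σ1 onset /t/, coda /g/ ok; σ2 onset /k/, coda /w/ ok → phonotactically legal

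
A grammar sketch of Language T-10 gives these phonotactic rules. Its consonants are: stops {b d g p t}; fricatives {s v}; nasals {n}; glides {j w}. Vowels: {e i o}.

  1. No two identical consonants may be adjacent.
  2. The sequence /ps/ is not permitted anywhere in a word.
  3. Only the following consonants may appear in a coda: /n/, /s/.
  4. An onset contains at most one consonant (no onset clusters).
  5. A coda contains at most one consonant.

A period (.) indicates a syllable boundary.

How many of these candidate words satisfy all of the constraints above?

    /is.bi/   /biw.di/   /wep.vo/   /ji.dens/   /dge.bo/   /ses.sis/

1

/is.bi/ — σ1 onset /∅/, coda /s/ ok; σ2 onset /b/, coda /∅/ ok → permitted
/biw.di/ — violates constraint 3: syllable 1 coda contains /w/, which is not a licensed coda consonant → not permitted
/wep.vo/ — violates constraint 3: syllable 1 coda contains /p/, which is not a licensed coda consonant → not permitted
/ji.dens/ — violates constraint 5: syllable 2 coda /ns/ has 2 consonants (> 1) → not permitted
/dge.bo/ — violates constraint 4: syllable 1 onset /dg/ has 2 consonants (> 1) → not permitted
/ses.sis/ — violates constraint 1: adjacent identical consonants /ss/ → not permitted
Permitted: /is.bi/ → 1.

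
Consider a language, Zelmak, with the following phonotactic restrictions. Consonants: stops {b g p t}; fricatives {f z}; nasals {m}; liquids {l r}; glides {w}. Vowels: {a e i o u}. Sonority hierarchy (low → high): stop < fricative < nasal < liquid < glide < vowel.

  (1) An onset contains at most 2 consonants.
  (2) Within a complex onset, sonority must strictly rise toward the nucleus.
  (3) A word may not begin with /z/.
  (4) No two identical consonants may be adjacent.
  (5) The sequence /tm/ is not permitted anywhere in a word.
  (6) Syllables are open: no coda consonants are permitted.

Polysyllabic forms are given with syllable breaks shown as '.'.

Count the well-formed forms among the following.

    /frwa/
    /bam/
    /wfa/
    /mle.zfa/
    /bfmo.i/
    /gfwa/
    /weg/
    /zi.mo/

0

/frwa/ — violates constraint 1: syllable 1 onset /frw/ has 3 consonants (> 2) → ill-formed
/bam/ — violates constraint 6: syllable 1 coda /m/ has 1 consonant (> 0) → ill-formed
/wfa/ — violates constraint 2: syllable 1 onset /wf/: /w/ (glide, 5) → /f/ (fricative, 2) does not rise → ill-formed
/mle.zfa/ — violates constraint 2: syllable 2 onset /zf/: /z/ (fricative, 2) → /f/ (fricative, 2) does not rise → ill-formed
/bfmo.i/ — violates constraint 1: syllable 1 onset /bfm/ has 3 consonants (> 2) → ill-formed
/gfwa/ — violates constraint 1: syllable 1 onset /gfw/ has 3 consonants (> 2) → ill-formed
/weg/ — violates constraint 6: syllable 1 coda /g/ has 1 consonant (> 0) → ill-formed
/zi.mo/ — violates constraint 3: word begins with /z/ → ill-formed
No form is well-formed → 0.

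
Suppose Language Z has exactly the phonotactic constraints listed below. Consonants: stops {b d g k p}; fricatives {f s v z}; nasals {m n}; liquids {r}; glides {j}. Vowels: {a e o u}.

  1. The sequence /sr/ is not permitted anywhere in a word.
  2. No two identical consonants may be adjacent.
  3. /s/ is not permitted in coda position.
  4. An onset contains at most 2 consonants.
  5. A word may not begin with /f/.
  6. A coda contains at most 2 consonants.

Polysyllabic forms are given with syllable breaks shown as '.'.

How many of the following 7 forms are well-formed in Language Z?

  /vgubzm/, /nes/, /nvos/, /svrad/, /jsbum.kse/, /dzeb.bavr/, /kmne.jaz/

0

/vgubzm/ — violates constraint 6: syllable 1 coda /bzm/ has 3 consonants (> 2) → ill-formed
/nes/ — violates constraint 3: syllable 1 coda contains /s/ → ill-formed
/nvos/ — violates constraint 3: syllable 1 coda contains /s/ → ill-formed
/svrad/ — violates constraint 4: syllable 1 onset /svr/ has 3 consonants (> 2) → ill-formed
/jsbum.kse/ — violates constraint 4: syllable 1 onset /jsb/ has 3 consonants (> 2) → ill-formed
/dzeb.bavr/ — violates constraint 2: adjacent identical consonants /bb/ → ill-formed
/kmne.jaz/ — violates constraint 4: syllable 1 onset /kmn/ has 3 consonants (> 2) → ill-formed
No form is well-formed → 0.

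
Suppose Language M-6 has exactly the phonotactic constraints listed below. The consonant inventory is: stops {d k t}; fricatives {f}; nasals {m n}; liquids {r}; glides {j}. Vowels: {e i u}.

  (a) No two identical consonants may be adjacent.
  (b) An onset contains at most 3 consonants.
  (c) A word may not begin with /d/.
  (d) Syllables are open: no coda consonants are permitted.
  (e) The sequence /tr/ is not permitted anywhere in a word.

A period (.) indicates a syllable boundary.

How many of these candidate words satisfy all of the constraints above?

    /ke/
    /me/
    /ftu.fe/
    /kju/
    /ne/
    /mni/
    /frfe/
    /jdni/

/ke/ — σ1 onset /k/, coda /∅/ ok → well-formed
/me/ — σ1 onset /m/, coda /∅/ ok → well-formed
/ftu.fe/ — σ1 onset /ft/ (2C), coda /∅/ ok; σ2 onset /f/, coda /∅/ ok → well-formed
/kju/ — σ1 onset /kj/ (2C), coda /∅/ ok → well-formed
/ne/ — σ1 onset /n/, coda /∅/ ok → well-formed
/mni/ — σ1 onset /mn/ (2C), coda /∅/ ok → well-formed
/frfe/ — σ1 onset /frf/ (3C), coda /∅/ ok → well-formed
/jdni/ — σ1 onset /jdn/ (3C), coda /∅/ ok → well-formed
Well-formed: /ke/, /me/, /ftu.fe/, /kju/, /ne/, /mni/, /frfe/, /jdni/ → 8.

8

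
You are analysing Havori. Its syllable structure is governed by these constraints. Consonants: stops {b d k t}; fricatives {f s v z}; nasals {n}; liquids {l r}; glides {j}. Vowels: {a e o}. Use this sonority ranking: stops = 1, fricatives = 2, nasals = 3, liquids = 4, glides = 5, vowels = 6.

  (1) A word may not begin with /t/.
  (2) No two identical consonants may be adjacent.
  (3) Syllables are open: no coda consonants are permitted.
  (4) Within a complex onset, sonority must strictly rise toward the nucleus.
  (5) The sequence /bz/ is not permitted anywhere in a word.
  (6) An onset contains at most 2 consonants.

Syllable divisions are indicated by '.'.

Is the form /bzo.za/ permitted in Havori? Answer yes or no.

no

/bzo.za/ — violates constraint 5: contains banned sequence /bz/ → not permitted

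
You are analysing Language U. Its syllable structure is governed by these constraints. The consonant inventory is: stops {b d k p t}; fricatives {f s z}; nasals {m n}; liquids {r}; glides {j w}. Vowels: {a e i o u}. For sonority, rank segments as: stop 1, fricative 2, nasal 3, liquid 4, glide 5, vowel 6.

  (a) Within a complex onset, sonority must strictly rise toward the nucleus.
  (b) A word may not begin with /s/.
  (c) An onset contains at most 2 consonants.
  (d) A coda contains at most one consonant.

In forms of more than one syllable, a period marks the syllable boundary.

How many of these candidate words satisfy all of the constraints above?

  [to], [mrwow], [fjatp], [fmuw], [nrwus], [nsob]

2

[to] — σ1 onset /t/, coda /∅/ ok → well-formed
[mrwow] — violates constraint (c): syllable 1 onset /mrw/ has 3 consonants (> 2) → ill-formed
[fjatp] — violates constraint (d): syllable 1 coda /tp/ has 2 consonants (> 1) → ill-formed
[fmuw] — σ1 onset /fm/ (2→3 rises), coda /w/ ok → well-formed
[nrwus] — violates constraint (c): syllable 1 onset /nrw/ has 3 consonants (> 2) → ill-formed
[nsob] — violates constraint (a): syllable 1 onset /ns/: /n/ (nasal, 3) → /s/ (fricative, 2) does not rise → ill-formed
Well-formed: [to], [fmuw] → 2.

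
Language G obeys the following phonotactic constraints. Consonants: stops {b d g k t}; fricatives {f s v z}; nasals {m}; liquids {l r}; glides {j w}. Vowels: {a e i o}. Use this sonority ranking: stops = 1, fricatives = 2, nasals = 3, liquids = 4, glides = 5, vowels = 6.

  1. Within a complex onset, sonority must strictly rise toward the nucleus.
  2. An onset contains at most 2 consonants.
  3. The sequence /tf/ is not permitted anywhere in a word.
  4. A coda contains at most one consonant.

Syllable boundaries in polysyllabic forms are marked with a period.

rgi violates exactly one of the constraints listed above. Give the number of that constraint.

1

rgi: syllable 1 onset /rg/: /r/ (liquid, 4) → /g/ (stop, 1) does not rise.
This is a violation of constraint 1: "Within a complex onset, sonority must strictly rise toward the nucleus."
The remaining constraints (2, 3, 4) are satisfied.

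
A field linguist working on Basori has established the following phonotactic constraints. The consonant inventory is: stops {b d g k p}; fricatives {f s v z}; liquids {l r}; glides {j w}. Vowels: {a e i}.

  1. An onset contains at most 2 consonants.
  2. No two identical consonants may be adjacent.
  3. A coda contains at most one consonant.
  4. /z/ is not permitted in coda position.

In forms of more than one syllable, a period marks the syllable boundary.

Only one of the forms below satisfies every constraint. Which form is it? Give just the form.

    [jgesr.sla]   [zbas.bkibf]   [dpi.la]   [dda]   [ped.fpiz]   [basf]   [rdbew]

[dpi.la]

[jgesr.sla] — violates constraint 3: syllable 1 coda /sr/ has 2 consonants (> 1) → phonotactically illegal
[zbas.bkibf] — violates constraint 3: syllable 2 coda /bf/ has 2 consonants (> 1) → phonotactically illegal
[dpi.la] — σ1 onset /dp/ (2C), coda /∅/ ok; σ2 onset /l/, coda /∅/ ok → phonotactically legal
[dda] — violates constraint 2: adjacent identical consonants /dd/ → phonotactically illegal
[ped.fpiz] — violates constraint 4: syllable 2 coda contains /z/ → phonotactically illegal
[basf] — violates constraint 3: syllable 1 coda /sf/ has 2 consonants (> 1) → phonotactically illegal
[rdbew] — violates constraint 1: syllable 1 onset /rdb/ has 3 consonants (> 2) → phonotactically illegal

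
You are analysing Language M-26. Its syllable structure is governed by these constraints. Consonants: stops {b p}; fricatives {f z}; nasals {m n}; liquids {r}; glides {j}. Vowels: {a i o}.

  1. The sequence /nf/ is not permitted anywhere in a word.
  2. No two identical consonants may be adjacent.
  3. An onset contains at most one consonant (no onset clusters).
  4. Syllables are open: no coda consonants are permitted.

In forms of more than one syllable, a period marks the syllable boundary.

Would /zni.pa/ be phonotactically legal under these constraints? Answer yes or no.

/zni.pa/ — violates constraint 3: syllable 1 onset /zn/ has 2 consonants (> 1) → phonotactically illegal

no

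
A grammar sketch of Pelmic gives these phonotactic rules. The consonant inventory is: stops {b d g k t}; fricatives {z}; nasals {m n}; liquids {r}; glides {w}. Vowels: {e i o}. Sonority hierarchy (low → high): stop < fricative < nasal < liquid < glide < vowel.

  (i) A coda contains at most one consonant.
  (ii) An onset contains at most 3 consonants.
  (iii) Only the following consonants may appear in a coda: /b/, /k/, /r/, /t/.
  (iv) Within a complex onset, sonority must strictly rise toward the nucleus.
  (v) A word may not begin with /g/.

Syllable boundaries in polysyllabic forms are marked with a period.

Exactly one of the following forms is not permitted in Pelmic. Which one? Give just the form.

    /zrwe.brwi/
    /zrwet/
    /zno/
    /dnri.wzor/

/zrwe.brwi/ — σ1 onset /zrw/ (2→4→5 rises), coda /∅/ ok; σ2 onset /brw/ (1→4→5 rises), coda /∅/ ok → permitted
/zrwet/ — σ1 onset /zrw/ (2→4→5 rises), coda /t/ ok → permitted
/zno/ — σ1 onset /zn/ (2→3 rises), coda /∅/ ok → permitted
/dnri.wzor/ — violates constraint (iv): syllable 2 onset /wz/: /w/ (glide, 5) → /z/ (fricative, 2) does not rise → not permitted

/dnri.wzor/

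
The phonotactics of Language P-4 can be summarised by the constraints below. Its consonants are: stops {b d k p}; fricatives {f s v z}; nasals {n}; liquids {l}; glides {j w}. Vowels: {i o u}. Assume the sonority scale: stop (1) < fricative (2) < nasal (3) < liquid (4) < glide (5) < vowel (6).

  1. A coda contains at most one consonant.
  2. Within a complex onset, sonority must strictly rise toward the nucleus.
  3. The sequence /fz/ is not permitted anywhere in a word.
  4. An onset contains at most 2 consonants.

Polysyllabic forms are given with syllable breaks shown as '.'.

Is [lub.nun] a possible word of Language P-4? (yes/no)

[lub.nun] — σ1 onset /l/, coda /b/ ok; σ2 onset /n/, coda /n/ ok → licit

yes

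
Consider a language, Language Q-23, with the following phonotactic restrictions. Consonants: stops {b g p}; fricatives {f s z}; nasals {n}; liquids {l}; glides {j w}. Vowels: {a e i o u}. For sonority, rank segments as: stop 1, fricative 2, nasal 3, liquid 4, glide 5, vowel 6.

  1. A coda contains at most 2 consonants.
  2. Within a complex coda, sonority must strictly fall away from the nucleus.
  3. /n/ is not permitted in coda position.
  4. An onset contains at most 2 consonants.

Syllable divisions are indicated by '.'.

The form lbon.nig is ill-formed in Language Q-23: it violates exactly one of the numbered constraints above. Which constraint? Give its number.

3

lbon.nig: syllable 1 coda contains /n/.
This is a violation of constraint 3: "/n/ is not permitted in coda position."
The remaining constraints (1, 2, 4) are satisfied.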